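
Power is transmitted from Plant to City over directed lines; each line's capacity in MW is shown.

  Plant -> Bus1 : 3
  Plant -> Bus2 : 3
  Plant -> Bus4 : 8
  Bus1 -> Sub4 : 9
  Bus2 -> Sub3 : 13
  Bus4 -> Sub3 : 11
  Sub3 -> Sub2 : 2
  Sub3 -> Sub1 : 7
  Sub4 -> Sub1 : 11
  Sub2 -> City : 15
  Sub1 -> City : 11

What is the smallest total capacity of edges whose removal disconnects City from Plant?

12

Augment Plant→Bus1→Sub4→Sub1→City: bottleneck 3, flow now 3.
Augment Plant→Bus2→Sub3→Sub2→City: bottleneck 2, flow now 5.
Augment Plant→Bus2→Sub3→Sub1→City: bottleneck 1, flow now 6.
Augment Plant→Bus4→Sub3→Sub1→City: bottleneck 6, flow now 12.
No augmenting path remains; maximum flow = 12.
By max-flow min-cut, the minimum cut capacity equals the max flow.
In the residual graph, reachable from Plant: {Plant, Bus2, Bus4, Sub3}.
Min-cut edges: Plant→Bus1 (3), Sub3→Sub2 (2), Sub3→Sub1 (7); capacity 3 + 2 + 7 = 12.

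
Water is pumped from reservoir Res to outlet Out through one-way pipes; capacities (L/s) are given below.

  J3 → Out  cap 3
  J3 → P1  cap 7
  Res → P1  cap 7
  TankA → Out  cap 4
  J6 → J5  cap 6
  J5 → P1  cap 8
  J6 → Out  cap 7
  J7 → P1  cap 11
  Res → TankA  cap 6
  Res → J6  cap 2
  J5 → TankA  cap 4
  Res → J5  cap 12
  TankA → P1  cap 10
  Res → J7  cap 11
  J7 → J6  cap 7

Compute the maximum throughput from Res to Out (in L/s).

11

Augment Res→J6→Out: bottleneck 2, flow now 2.
Augment Res→TankA→Out: bottleneck 4, flow now 6.
Augment Res→J7→J6→Out: bottleneck 5, flow now 11.
No augmenting path remains; maximum flow = 11.
In the residual graph, reachable from Res: {Res, J7, J5, J6, TankA, P1}.
Min-cut edges: J6→Out (7), TankA→Out (4); capacity 7 + 4 = 11.
This cut is saturated, so no flow can exceed 11.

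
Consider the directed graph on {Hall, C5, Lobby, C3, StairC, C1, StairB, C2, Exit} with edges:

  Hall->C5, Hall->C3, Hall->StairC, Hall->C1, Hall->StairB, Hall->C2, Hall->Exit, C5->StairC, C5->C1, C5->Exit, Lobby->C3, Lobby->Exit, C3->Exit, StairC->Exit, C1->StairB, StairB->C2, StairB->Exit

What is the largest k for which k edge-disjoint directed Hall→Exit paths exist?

5

Assign every edge capacity 1; by Menger, the answer equals the max flow.
Path Hall→Exit (+1); total 1.
Path Hall→C5→Exit (+1); total 2.
Path Hall→C3→Exit (+1); total 3.
Path Hall→StairC→Exit (+1); total 4.
Path Hall→StairB→Exit (+1); total 5.
No residual Hall→Exit path; max flow = 5.
Certifying cut of size 5: {Hall→C3, Hall→C5, Hall→Exit, Hall→StairC, StairB→Exit}.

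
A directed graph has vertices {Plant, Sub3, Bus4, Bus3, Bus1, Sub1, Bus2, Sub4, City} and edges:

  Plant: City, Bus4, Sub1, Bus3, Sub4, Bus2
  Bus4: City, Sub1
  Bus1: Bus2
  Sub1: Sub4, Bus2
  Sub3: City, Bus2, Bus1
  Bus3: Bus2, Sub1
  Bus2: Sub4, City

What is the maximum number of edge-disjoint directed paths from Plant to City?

Assign every edge capacity 1; by Menger, the answer equals the max flow.
Path Plant→City (+1); total 1.
Path Plant→Bus4→City (+1); total 2.
Path Plant→Bus2→City (+1); total 3.
No residual Plant→City path; max flow = 3.
Certifying cut of size 3: {Bus2→City, Plant→Bus4, Plant→City}.

3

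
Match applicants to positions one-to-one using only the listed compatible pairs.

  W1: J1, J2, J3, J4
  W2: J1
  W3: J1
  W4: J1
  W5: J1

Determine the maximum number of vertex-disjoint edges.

Unit-capacity flow: source→left, listed edges, right→sink; max matching = max flow.
Augmenting path W1→J1 (+1); matched 1.
Augmenting path W2→J1→W1→J2 (+1); matched 2.
No augmenting path remains; maximum matching = 2.
König certificate: {W1, J1} is a vertex cover of size 2 (every listed pair touches it), so no matching can be larger.

2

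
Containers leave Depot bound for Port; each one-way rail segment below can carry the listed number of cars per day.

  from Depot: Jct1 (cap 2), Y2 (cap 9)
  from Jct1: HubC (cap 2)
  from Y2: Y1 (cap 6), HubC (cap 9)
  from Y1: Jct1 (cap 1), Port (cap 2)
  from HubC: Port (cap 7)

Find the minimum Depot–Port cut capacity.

9

Augment Depot→Jct1→HubC→Port: bottleneck 2, flow now 2.
Augment Depot→Y2→Y1→Port: bottleneck 2, flow now 4.
Augment Depot→Y2→HubC→Port: bottleneck 5, flow now 9.
No augmenting path remains; maximum flow = 9.
By max-flow min-cut, the minimum cut capacity equals the max flow.
In the residual graph, reachable from Depot: {Depot, Jct1, Y2, Y1, HubC}.
Min-cut edges: Y1→Port (2), HubC→Port (7); capacity 2 + 7 = 9.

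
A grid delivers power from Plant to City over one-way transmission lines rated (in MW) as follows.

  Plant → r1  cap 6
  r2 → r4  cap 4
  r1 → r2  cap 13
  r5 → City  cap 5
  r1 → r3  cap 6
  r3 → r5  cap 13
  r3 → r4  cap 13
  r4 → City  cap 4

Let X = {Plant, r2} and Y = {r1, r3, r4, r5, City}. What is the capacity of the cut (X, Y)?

Edges leaving {Plant, r2}: Plant→r1 (6), r2→r4 (4).
Cut capacity = 6 + 4 = 10.

10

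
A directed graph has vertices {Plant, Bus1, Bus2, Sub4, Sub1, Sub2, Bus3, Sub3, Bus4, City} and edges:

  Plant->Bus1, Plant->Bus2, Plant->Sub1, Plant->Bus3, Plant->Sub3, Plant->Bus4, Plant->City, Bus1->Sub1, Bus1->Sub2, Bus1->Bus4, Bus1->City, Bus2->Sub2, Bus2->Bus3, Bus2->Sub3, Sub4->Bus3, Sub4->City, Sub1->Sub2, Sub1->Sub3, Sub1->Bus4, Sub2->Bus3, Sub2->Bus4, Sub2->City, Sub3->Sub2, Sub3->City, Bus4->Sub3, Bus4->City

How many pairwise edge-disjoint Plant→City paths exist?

Assign every edge capacity 1; by Menger, the answer equals the max flow.
Path Plant→City (+1); total 1.
Path Plant→Bus1→City (+1); total 2.
Path Plant→Sub3→City (+1); total 3.
Path Plant→Bus4→City (+1); total 4.
Path Plant→Bus2→Sub2→City (+1); total 5.
No residual Plant→City path; max flow = 5.
Certifying cut of size 5: {Bus4→City, Plant→Bus1, Plant→City, Sub2→City, Sub3→City}.

5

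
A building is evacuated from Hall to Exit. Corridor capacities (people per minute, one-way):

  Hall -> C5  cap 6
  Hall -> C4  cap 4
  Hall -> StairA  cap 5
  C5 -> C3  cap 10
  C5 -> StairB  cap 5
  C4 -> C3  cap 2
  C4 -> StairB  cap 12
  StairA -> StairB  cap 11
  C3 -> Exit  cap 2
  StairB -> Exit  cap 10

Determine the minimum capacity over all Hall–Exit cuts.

Augment Hall→C5→C3→Exit: bottleneck 2, flow now 2.
Augment Hall→C5→StairB→Exit: bottleneck 4, flow now 6.
Augment Hall→C4→StairB→Exit: bottleneck 4, flow now 10.
Augment Hall→StairA→StairB→Exit: bottleneck 2, flow now 12.
No augmenting path remains; maximum flow = 12.
By max-flow min-cut, the minimum cut capacity equals the max flow.
In the residual graph, reachable from Hall: {Hall, C5, C4, StairA, C3, StairB}.
Min-cut edges: C3→Exit (2), StairB→Exit (10); capacity 2 + 10 = 12.

12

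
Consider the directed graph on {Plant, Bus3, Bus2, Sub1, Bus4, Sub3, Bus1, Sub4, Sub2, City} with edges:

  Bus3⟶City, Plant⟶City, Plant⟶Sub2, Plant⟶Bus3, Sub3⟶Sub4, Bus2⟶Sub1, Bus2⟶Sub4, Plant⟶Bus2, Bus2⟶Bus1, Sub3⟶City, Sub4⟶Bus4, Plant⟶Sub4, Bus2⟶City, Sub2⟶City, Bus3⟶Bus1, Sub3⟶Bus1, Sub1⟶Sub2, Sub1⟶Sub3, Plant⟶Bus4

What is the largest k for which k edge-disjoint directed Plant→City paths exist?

Assign every edge capacity 1; by Menger, the answer equals the max flow.
Path Plant→City (+1); total 1.
Path Plant→Bus3→City (+1); total 2.
Path Plant→Bus2→City (+1); total 3.
Path Plant→Sub2→City (+1); total 4.
No residual Plant→City path; max flow = 4.
Certifying cut of size 4: {Plant→Bus2, Plant→Bus3, Plant→City, Plant→Sub2}.

4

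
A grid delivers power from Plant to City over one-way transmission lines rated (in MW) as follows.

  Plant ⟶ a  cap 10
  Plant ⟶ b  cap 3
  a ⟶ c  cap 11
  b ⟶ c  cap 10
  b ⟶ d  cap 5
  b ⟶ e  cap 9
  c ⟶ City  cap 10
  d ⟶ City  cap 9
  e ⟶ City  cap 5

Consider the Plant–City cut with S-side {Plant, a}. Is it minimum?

Given cut capacity: 3 + 11 = 14.
Augment Plant→a→c→City: bottleneck 10, flow now 10.
Augment Plant→b→d→City: bottleneck 3, flow now 13.
No augmenting path remains; maximum flow = 13.
In the residual graph, reachable from Plant: {Plant}.
Min-cut edges: Plant→a (10), Plant→b (3); capacity 10 + 3 = 13.
Cut capacity 14 exceeds the max flow 13, so it is not minimum.

No — its capacity is 14, but the minimum cut has capacity 13.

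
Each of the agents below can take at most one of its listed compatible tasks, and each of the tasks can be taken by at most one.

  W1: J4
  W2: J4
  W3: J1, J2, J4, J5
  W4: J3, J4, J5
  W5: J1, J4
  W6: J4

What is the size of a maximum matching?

Unit-capacity flow: source→left, listed edges, right→sink; max matching = max flow.
Augmenting path W1→J4 (+1); matched 1.
Augmenting path W3→J1 (+1); matched 2.
Augmenting path W4→J3 (+1); matched 3.
Augmenting path W5→J1→W3→J2 (+1); matched 4.
No augmenting path remains; maximum matching = 4.
König certificate: {W3, W4, W5, J4} is a vertex cover of size 4 (every listed pair touches it), so no matching can be larger.

4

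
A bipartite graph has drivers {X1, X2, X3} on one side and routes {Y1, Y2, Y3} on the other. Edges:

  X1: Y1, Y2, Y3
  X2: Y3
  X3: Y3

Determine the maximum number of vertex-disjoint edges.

Unit-capacity flow: source→left, listed edges, right→sink; max matching = max flow.
Augmenting path X1→Y1 (+1); matched 1.
Augmenting path X2→Y3 (+1); matched 2.
No augmenting path remains; maximum matching = 2.
König certificate: {X1, Y3} is a vertex cover of size 2 (every listed pair touches it), so no matching can be larger.

2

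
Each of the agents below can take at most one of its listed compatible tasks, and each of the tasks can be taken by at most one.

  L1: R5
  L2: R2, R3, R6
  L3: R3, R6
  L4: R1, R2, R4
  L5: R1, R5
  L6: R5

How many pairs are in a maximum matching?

Unit-capacity flow: source→left, listed edges, right→sink; max matching = max flow.
Augmenting path L1→R5 (+1); matched 1.
Augmenting path L2→R2 (+1); matched 2.
Augmenting path L3→R3 (+1); matched 3.
Augmenting path L4→R1 (+1); matched 4.
Augmenting path L5→R1→L4→R4 (+1); matched 5.
No augmenting path remains; maximum matching = 5.
König certificate: {L2, L3, L4, L5, R5} is a vertex cover of size 5 (every listed pair touches it), so no matching can be larger.

5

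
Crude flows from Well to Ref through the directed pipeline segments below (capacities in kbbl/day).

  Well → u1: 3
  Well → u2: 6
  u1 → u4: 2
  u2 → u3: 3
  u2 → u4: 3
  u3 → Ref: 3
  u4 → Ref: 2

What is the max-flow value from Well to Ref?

Augment Well→u1→u4→Ref: bottleneck 2, flow now 2.
Augment Well→u2→u3→Ref: bottleneck 3, flow now 5.
No augmenting path remains; maximum flow = 5.
In the residual graph, reachable from Well: {Well, u1, u2, u4}.
Min-cut edges: u2→u3 (3), u4→Ref (2); capacity 3 + 2 = 5.
This cut is saturated, so no flow can exceed 5.

5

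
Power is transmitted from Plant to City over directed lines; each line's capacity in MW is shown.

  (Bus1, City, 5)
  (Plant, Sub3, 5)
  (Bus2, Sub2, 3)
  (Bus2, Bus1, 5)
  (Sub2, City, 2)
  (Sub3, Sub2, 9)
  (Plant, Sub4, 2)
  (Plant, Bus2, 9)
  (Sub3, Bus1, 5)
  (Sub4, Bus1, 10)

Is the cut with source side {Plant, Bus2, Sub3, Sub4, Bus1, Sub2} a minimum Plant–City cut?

Yes — it is a minimum cut (capacity 7).

Given cut capacity: 5 + 2 = 7.
Augment Plant→Bus2→Bus1→City: bottleneck 5, flow now 5.
Augment Plant→Bus2→Sub2→City: bottleneck 2, flow now 7.
No augmenting path remains; maximum flow = 7.
Cut capacity 7 equals the max flow, so it is a minimum cut.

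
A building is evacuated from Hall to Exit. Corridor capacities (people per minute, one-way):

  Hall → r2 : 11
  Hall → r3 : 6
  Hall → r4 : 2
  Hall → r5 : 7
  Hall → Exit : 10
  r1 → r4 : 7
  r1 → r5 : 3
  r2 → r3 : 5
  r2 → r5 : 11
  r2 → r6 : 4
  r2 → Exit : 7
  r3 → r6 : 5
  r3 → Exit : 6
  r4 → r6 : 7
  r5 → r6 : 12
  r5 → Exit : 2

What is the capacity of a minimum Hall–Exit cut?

Augment Hall→Exit: bottleneck 10, flow now 10.
Augment Hall→r2→Exit: bottleneck 7, flow now 17.
Augment Hall→r3→Exit: bottleneck 6, flow now 23.
Augment Hall→r5→Exit: bottleneck 2, flow now 25.
No augmenting path remains; maximum flow = 25.
By max-flow min-cut, the minimum cut capacity equals the max flow.
In the residual graph, reachable from Hall: {Hall, r2, r3, r4, r5, r6}.
Min-cut edges: Hall→Exit (10), r2→Exit (7), r3→Exit (6), r5→Exit (2); capacity 10 + 7 + 6 + 2 = 25.

25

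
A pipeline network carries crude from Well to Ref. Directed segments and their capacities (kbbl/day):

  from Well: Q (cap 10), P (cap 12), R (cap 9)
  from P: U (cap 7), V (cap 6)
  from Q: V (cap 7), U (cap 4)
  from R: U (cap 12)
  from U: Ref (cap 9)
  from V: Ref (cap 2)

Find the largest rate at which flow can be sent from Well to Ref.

Augment Well→P→U→Ref: bottleneck 7, flow now 7.
Augment Well→P→V→Ref: bottleneck 2, flow now 9.
Augment Well→Q→U→Ref: bottleneck 2, flow now 11.
No augmenting path remains; maximum flow = 11.
In the residual graph, reachable from Well: {Well, P, Q, R, U, V}.
Min-cut edges: U→Ref (9), V→Ref (2); capacity 9 + 2 = 11.
This cut is saturated, so no flow can exceed 11.

11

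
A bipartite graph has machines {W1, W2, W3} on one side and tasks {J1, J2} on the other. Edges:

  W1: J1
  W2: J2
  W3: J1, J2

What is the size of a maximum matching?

Unit-capacity flow: source→left, listed edges, right→sink; max matching = max flow.
Augmenting path W1→J1 (+1); matched 1.
Augmenting path W2→J2 (+1); matched 2.
No augmenting path remains; maximum matching = 2.
König certificate: {J1, J2} is a vertex cover of size 2 (every listed pair touches it), so no matching can be larger.

2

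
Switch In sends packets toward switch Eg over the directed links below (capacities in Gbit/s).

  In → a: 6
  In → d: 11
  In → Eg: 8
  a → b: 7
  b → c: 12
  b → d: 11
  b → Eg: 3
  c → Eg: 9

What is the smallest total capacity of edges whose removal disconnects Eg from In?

Augment In→Eg: bottleneck 8, flow now 8.
Augment In→a→b→Eg: bottleneck 3, flow now 11.
Augment In→a→b→c→Eg: bottleneck 3, flow now 14.
No augmenting path remains; maximum flow = 14.
By max-flow min-cut, the minimum cut capacity equals the max flow.
In the residual graph, reachable from In: {In, d}.
Min-cut edges: In→a (6), In→Eg (8); capacity 6 + 8 = 14.

14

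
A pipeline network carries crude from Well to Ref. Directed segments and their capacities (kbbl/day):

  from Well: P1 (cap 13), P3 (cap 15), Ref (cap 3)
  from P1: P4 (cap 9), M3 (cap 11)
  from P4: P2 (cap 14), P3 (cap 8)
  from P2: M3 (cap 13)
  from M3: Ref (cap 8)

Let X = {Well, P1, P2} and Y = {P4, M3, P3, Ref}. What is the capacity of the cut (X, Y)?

51

Edges leaving {Well, P1, P2}: Well→P3 (15), Well→Ref (3), P1→P4 (9), P1→M3 (11), P2→M3 (13).
Cut capacity = 15 + 3 + 9 + 11 + 13 = 51.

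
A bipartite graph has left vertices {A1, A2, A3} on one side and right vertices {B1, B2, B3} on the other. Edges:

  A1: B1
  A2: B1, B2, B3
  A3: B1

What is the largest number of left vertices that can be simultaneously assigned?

Unit-capacity flow: source→left, listed edges, right→sink; max matching = max flow.
Augmenting path A1→B1 (+1); matched 1.
Augmenting path A2→B2 (+1); matched 2.
No augmenting path remains; maximum matching = 2.
König certificate: {A2, B1} is a vertex cover of size 2 (every listed pair touches it), so no matching can be larger.

2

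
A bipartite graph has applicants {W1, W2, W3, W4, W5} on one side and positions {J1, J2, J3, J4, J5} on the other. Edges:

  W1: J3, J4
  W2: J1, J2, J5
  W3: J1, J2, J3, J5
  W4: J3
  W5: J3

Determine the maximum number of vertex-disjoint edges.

4

Unit-capacity flow: source→left, listed edges, right→sink; max matching = max flow.
Augmenting path W1→J3 (+1); matched 1.
Augmenting path W2→J1 (+1); matched 2.
Augmenting path W3→J2 (+1); matched 3.
Augmenting path W4→J3→W1→J4 (+1); matched 4.
No augmenting path remains; maximum matching = 4.
König certificate: {W1, W2, W3, J3} is a vertex cover of size 4 (every listed pair touches it), so no matching can be larger.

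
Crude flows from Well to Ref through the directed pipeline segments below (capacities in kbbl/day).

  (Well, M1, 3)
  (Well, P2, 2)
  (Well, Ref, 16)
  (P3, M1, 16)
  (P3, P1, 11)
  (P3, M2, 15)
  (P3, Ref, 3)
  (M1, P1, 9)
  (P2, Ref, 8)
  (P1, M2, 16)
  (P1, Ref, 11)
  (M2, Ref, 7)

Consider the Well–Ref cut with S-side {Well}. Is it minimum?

Given cut capacity: 3 + 2 + 16 = 21.
Augment Well→Ref: bottleneck 16, flow now 16.
Augment Well→P2→Ref: bottleneck 2, flow now 18.
Augment Well→M1→P1→Ref: bottleneck 3, flow now 21.
No augmenting path remains; maximum flow = 21.
Cut capacity 21 equals the max flow, so it is a minimum cut.

Yes — it is a minimum cut (capacity 21).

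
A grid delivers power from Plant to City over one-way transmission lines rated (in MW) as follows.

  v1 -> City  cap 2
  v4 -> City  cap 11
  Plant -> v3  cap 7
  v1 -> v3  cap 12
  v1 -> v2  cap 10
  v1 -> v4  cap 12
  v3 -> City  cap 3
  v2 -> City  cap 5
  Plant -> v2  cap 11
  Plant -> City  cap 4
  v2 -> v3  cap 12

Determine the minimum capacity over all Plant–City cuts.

Augment Plant→City: bottleneck 4, flow now 4.
Augment Plant→v2→City: bottleneck 5, flow now 9.
Augment Plant→v3→City: bottleneck 3, flow now 12.
No augmenting path remains; maximum flow = 12.
By max-flow min-cut, the minimum cut capacity equals the max flow.
In the residual graph, reachable from Plant: {Plant, v2, v3}.
Min-cut edges: Plant→City (4), v2→City (5), v3→City (3); capacity 4 + 5 + 3 = 12.

12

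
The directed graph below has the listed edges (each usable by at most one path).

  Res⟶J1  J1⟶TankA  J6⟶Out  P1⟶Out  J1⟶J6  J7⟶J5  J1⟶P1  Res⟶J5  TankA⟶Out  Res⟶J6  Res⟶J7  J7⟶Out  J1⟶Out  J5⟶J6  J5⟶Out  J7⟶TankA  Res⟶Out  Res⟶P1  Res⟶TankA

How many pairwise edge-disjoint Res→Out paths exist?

7

Assign every edge capacity 1; by Menger, the answer equals the max flow.
Path Res→Out (+1); total 1.
Path Res→J1→Out (+1); total 2.
Path Res→J7→Out (+1); total 3.
Path Res→J5→Out (+1); total 4.
Path Res→P1→Out (+1); total 5.
Path Res→TankA→Out (+1); total 6.
Path Res→J6→Out (+1); total 7.
No residual Res→Out path; max flow = 7.
Certifying cut of size 7: {Res→J1, Res→J5, Res→J6, Res→J7, Res→Out, Res→P1, Res→TankA}.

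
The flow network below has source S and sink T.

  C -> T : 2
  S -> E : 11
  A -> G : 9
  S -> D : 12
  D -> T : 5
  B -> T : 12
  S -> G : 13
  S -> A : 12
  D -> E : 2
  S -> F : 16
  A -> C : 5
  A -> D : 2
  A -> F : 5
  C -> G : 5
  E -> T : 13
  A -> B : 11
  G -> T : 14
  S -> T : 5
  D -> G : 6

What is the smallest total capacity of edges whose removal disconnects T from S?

Augment S→T: bottleneck 5, flow now 5.
Augment S→D→T: bottleneck 5, flow now 10.
Augment S→E→T: bottleneck 11, flow now 21.
Augment S→G→T: bottleneck 13, flow now 34.
Augment S→A→B→T: bottleneck 11, flow now 45.
Augment S→A→C→T: bottleneck 1, flow now 46.
Augment S→D→E→T: bottleneck 2, flow now 48.
Augment S→D→G→T: bottleneck 1, flow now 49.
No augmenting path remains; maximum flow = 49.
By max-flow min-cut, the minimum cut capacity equals the max flow.
In the residual graph, reachable from S: {S, D, F, G}.
Min-cut edges: S→A (12), S→E (11), S→T (5), D→E (2), D→T (5), G→T (14); capacity 12 + 11 + 5 + 2 + 5 + 14 = 49.

49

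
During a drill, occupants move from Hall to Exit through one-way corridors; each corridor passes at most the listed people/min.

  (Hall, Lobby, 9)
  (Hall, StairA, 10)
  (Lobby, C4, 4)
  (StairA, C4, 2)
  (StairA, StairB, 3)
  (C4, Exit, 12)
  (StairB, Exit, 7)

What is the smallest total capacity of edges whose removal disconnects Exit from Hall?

Augment Hall→Lobby→C4→Exit: bottleneck 4, flow now 4.
Augment Hall→StairA→C4→Exit: bottleneck 2, flow now 6.
Augment Hall→StairA→StairB→Exit: bottleneck 3, flow now 9.
No augmenting path remains; maximum flow = 9.
By max-flow min-cut, the minimum cut capacity equals the max flow.
In the residual graph, reachable from Hall: {Hall, Lobby, StairA}.
Min-cut edges: Lobby→C4 (4), StairA→C4 (2), StairA→StairB (3); capacity 4 + 2 + 3 = 9.

9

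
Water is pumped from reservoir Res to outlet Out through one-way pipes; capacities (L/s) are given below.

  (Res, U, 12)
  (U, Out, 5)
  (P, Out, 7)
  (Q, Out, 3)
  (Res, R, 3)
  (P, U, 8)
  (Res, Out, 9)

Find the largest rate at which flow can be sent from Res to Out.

14

Augment Res→Out: bottleneck 9, flow now 9.
Augment Res→U→Out: bottleneck 5, flow now 14.
No augmenting path remains; maximum flow = 14.
In the residual graph, reachable from Res: {Res, R, U}.
Min-cut edges: Res→Out (9), U→Out (5); capacity 9 + 5 = 14.
This cut is saturated, so no flow can exceed 14.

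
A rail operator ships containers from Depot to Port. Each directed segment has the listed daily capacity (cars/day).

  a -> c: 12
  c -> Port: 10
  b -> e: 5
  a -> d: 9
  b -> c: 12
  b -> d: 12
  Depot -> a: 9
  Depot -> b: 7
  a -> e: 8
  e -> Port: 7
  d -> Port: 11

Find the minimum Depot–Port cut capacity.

Augment Depot→a→c→Port: bottleneck 9, flow now 9.
Augment Depot→b→c→Port: bottleneck 1, flow now 10.
Augment Depot→b→d→Port: bottleneck 6, flow now 16.
No augmenting path remains; maximum flow = 16.
By max-flow min-cut, the minimum cut capacity equals the max flow.
In the residual graph, reachable from Depot: {Depot}.
Min-cut edges: Depot→a (9), Depot→b (7); capacity 9 + 7 = 16.

16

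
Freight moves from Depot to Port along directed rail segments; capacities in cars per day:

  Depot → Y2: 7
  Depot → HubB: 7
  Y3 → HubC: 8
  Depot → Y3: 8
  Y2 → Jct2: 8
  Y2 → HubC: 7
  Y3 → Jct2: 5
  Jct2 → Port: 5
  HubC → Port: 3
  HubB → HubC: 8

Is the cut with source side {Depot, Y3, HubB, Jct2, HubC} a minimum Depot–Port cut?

Given cut capacity: 7 + 5 + 3 = 15.
Augment Depot→Y2→Jct2→Port: bottleneck 5, flow now 5.
Augment Depot→Y2→HubC→Port: bottleneck 2, flow now 7.
Augment Depot→Y3→HubC→Port: bottleneck 1, flow now 8.
No augmenting path remains; maximum flow = 8.
In the residual graph, reachable from Depot: {Depot, Y2, Y3, HubB, Jct2, HubC}.
Min-cut edges: Jct2→Port (5), HubC→Port (3); capacity 5 + 3 = 8.
Cut capacity 15 exceeds the max flow 8, so it is not minimum.

No — its capacity is 15, but the minimum cut has capacity 8.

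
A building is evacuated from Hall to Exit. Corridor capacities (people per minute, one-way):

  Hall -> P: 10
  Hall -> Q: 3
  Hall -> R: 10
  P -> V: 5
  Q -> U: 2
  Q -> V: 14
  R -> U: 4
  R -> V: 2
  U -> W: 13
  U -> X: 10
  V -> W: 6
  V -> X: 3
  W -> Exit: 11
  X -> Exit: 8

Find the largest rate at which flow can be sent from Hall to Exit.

14

Augment Hall→P→V→W→Exit: bottleneck 5, flow now 5.
Augment Hall→Q→U→W→Exit: bottleneck 2, flow now 7.
Augment Hall→Q→V→W→Exit: bottleneck 1, flow now 8.
Augment Hall→R→U→W→Exit: bottleneck 3, flow now 11.
Augment Hall→R→U→X→Exit: bottleneck 1, flow now 12.
Augment Hall→R→V→X→Exit: bottleneck 2, flow now 14.
No augmenting path remains; maximum flow = 14.
In the residual graph, reachable from Hall: {Hall, P, R}.
Min-cut edges: Hall→Q (3), P→V (5), R→U (4), R→V (2); capacity 3 + 5 + 4 + 2 = 14.
This cut is saturated, so no flow can exceed 14.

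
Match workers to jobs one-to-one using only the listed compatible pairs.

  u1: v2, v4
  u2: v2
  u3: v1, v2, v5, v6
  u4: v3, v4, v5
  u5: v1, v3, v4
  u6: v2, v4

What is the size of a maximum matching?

Unit-capacity flow: source→left, listed edges, right→sink; max matching = max flow.
Augmenting path u1→v2 (+1); matched 1.
Augmenting path u3→v1 (+1); matched 2.
Augmenting path u4→v3 (+1); matched 3.
Augmenting path u5→v4 (+1); matched 4.
Augmenting path u6→v4→u5→v1→u3→v5 (+1); matched 5.
No augmenting path remains; maximum matching = 5.
König certificate: {u3, u4, u5, v2, v4} is a vertex cover of size 5 (every listed pair touches it), so no matching can be larger.

5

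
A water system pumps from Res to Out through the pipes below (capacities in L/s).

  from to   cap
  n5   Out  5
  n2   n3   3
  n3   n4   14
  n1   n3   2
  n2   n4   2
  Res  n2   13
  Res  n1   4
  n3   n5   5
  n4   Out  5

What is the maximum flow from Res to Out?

Augment Res→n2→n4→Out: bottleneck 2, flow now 2.
Augment Res→n1→n3→n4→Out: bottleneck 2, flow now 4.
Augment Res→n2→n3→n4→Out: bottleneck 1, flow now 5.
Augment Res→n2→n3→n5→Out: bottleneck 2, flow now 7.
No augmenting path remains; maximum flow = 7.
In the residual graph, reachable from Res: {Res, n1, n2}.
Min-cut edges: n1→n3 (2), n2→n3 (3), n2→n4 (2); capacity 2 + 3 + 2 = 7.
This cut is saturated, so no flow can exceed 7.

7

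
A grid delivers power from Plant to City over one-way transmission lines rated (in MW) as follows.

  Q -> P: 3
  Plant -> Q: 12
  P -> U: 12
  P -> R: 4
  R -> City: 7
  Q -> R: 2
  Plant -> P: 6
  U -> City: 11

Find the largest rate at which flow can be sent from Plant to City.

11

Augment Plant→P→R→City: bottleneck 4, flow now 4.
Augment Plant→P→U→City: bottleneck 2, flow now 6.
Augment Plant→Q→R→City: bottleneck 2, flow now 8.
Augment Plant→Q→P→U→City: bottleneck 3, flow now 11.
No augmenting path remains; maximum flow = 11.
In the residual graph, reachable from Plant: {Plant, Q}.
Min-cut edges: Plant→P (6), Q→P (3), Q→R (2); capacity 6 + 3 + 2 = 11.
This cut is saturated, so no flow can exceed 11.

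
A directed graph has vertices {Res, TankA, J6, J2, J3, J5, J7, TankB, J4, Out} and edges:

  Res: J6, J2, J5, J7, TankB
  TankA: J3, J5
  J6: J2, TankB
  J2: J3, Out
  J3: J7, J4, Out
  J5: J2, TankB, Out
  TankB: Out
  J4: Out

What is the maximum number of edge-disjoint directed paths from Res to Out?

Assign every edge capacity 1; by Menger, the answer equals the max flow.
Path Res→J2→Out (+1); total 1.
Path Res→J5→Out (+1); total 2.
Path Res→TankB→Out (+1); total 3.
Path Res→J6→J2→J3→Out (+1); total 4.
No residual Res→Out path; max flow = 4.
Certifying cut of size 4: {Res→J2, Res→J5, Res→J6, Res→TankB}.

4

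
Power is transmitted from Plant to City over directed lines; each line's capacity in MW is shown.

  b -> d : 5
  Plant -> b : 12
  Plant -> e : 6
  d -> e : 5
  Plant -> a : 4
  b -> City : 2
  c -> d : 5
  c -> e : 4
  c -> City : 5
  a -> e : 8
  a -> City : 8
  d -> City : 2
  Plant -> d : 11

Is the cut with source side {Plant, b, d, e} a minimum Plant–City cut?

Yes — it is a minimum cut (capacity 8).

Given cut capacity: 4 + 2 + 2 = 8.
Augment Plant→a→City: bottleneck 4, flow now 4.
Augment Plant→b→City: bottleneck 2, flow now 6.
Augment Plant→d→City: bottleneck 2, flow now 8.
No augmenting path remains; maximum flow = 8.
Cut capacity 8 equals the max flow, so it is a minimum cut.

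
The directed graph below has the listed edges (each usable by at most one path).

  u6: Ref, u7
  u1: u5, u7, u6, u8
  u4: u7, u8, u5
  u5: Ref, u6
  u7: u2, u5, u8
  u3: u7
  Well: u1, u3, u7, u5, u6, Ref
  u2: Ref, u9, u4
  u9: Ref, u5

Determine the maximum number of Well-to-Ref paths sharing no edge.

4

Assign every edge capacity 1; by Menger, the answer equals the max flow.
Path Well→Ref (+1); total 1.
Path Well→u5→Ref (+1); total 2.
Path Well→u6→Ref (+1); total 3.
Path Well→u7→u2→Ref (+1); total 4.
No residual Well→Ref path; max flow = 4.
Certifying cut of size 4: {Well→Ref, u5→Ref, u6→Ref, u7→u2}.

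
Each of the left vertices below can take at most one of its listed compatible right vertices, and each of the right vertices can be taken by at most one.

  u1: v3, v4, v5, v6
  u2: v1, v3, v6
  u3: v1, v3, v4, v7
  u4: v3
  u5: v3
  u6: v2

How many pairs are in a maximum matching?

5

Unit-capacity flow: source→left, listed edges, right→sink; max matching = max flow.
Augmenting path u1→v3 (+1); matched 1.
Augmenting path u2→v1 (+1); matched 2.
Augmenting path u3→v4 (+1); matched 3.
Augmenting path u6→v2 (+1); matched 4.
Augmenting path u4→v3→u1→v5 (+1); matched 5.
No augmenting path remains; maximum matching = 5.
König certificate: {u1, u2, u3, u6, v3} is a vertex cover of size 5 (every listed pair touches it), so no matching can be larger.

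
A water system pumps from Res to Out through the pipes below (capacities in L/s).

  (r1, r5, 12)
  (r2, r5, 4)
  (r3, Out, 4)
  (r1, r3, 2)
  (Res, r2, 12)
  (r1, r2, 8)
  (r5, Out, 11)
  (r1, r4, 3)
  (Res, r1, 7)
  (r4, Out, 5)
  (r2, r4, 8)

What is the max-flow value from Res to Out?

Augment Res→r1→r3→Out: bottleneck 2, flow now 2.
Augment Res→r1→r4→Out: bottleneck 3, flow now 5.
Augment Res→r1→r5→Out: bottleneck 2, flow now 7.
Augment Res→r2→r4→Out: bottleneck 2, flow now 9.
Augment Res→r2→r5→Out: bottleneck 4, flow now 13.
Augment Res→r2→r4→r1→r5→Out: bottleneck 3, flow now 16. (uses reverse residual edge)
No augmenting path remains; maximum flow = 16.
In the residual graph, reachable from Res: {Res, r2, r4}.
Min-cut edges: Res→r1 (7), r2→r5 (4), r4→Out (5); capacity 7 + 4 + 5 = 16.
This cut is saturated, so no flow can exceed 16.

16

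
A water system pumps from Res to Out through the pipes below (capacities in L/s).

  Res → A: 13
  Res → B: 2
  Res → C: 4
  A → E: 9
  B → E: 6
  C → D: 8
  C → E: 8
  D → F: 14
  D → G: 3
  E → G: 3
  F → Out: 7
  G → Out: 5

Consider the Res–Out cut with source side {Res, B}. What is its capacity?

Edges leaving {Res, B}: Res→A (13), Res→C (4), B→E (6).
Cut capacity = 13 + 4 + 6 = 23.

23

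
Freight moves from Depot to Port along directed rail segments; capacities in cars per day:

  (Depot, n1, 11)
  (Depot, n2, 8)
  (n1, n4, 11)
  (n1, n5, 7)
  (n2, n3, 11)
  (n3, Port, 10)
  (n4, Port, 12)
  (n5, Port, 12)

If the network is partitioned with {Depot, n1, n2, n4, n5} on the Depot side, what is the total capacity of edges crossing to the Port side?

Edges leaving {Depot, n1, n2, n4, n5}: n2→n3 (11), n4→Port (12), n5→Port (12).
Cut capacity = 11 + 12 + 12 = 35.

35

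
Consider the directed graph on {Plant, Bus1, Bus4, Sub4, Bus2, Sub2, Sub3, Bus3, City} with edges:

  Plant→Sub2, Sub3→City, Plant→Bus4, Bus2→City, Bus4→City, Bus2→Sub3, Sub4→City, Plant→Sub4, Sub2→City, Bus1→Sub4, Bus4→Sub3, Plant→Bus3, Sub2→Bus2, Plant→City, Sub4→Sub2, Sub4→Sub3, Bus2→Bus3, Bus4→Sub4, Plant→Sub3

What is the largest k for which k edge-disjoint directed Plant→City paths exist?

5

Assign every edge capacity 1; by Menger, the answer equals the max flow.
Path Plant→City (+1); total 1.
Path Plant→Bus4→City (+1); total 2.
Path Plant→Sub4→City (+1); total 3.
Path Plant→Sub2→City (+1); total 4.
Path Plant→Sub3→City (+1); total 5.
No residual Plant→City path; max flow = 5.
Certifying cut of size 5: {Plant→Bus4, Plant→City, Plant→Sub2, Plant→Sub3, Plant→Sub4}.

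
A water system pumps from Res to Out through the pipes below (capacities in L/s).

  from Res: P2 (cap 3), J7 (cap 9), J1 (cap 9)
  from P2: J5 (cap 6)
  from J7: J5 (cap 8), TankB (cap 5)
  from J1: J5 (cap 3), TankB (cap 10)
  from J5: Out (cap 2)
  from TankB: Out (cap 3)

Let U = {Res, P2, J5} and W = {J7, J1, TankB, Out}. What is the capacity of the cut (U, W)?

20

Edges leaving {Res, P2, J5}: Res→J7 (9), Res→J1 (9), J5→Out (2).
Cut capacity = 9 + 9 + 2 = 20.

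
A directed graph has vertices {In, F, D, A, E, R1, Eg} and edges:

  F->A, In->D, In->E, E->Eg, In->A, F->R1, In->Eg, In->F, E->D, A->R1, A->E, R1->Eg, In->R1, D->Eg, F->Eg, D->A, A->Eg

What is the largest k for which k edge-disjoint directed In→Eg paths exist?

6

Assign every edge capacity 1; by Menger, the answer equals the max flow.
Path In→Eg (+1); total 1.
Path In→F→Eg (+1); total 2.
Path In→D→Eg (+1); total 3.
Path In→A→Eg (+1); total 4.
Path In→E→Eg (+1); total 5.
Path In→R1→Eg (+1); total 6.
No residual In→Eg path; max flow = 6.
Certifying cut of size 6: {In→A, In→D, In→E, In→Eg, In→F, In→R1}.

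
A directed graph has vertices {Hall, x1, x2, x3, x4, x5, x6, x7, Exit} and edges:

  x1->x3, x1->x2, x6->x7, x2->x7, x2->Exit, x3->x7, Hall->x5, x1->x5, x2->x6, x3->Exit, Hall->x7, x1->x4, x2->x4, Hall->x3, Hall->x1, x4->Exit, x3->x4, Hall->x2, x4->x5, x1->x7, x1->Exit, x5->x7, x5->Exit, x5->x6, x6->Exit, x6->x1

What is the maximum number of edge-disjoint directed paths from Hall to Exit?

4

Assign every edge capacity 1; by Menger, the answer equals the max flow.
Path Hall→x1→Exit (+1); total 1.
Path Hall→x2→Exit (+1); total 2.
Path Hall→x3→Exit (+1); total 3.
Path Hall→x5→Exit (+1); total 4.
No residual Hall→Exit path; max flow = 4.
Certifying cut of size 4: {Hall→x1, Hall→x2, Hall→x3, Hall→x5}.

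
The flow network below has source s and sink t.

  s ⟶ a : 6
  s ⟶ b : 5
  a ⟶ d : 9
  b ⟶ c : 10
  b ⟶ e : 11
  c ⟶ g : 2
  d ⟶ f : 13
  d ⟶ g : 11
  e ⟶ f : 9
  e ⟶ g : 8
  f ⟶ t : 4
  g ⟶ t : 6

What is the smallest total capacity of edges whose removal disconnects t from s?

Augment s→a→d→f→t: bottleneck 4, flow now 4.
Augment s→a→d→g→t: bottleneck 2, flow now 6.
Augment s→b→c→g→t: bottleneck 2, flow now 8.
Augment s→b→e→g→t: bottleneck 2, flow now 10.
No augmenting path remains; maximum flow = 10.
By max-flow min-cut, the minimum cut capacity equals the max flow.
In the residual graph, reachable from s: {s, a, b, c, d, e, f, g}.
Min-cut edges: f→t (4), g→t (6); capacity 4 + 6 = 10.

10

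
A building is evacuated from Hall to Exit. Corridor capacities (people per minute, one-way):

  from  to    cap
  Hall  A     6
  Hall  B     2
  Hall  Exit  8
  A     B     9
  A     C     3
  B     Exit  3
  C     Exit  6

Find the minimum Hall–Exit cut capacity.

Augment Hall→Exit: bottleneck 8, flow now 8.
Augment Hall→B→Exit: bottleneck 2, flow now 10.
Augment Hall→A→B→Exit: bottleneck 1, flow now 11.
Augment Hall→A→C→Exit: bottleneck 3, flow now 14.
No augmenting path remains; maximum flow = 14.
By max-flow min-cut, the minimum cut capacity equals the max flow.
In the residual graph, reachable from Hall: {Hall, A, B}.
Min-cut edges: Hall→Exit (8), A→C (3), B→Exit (3); capacity 8 + 3 + 3 = 14.

14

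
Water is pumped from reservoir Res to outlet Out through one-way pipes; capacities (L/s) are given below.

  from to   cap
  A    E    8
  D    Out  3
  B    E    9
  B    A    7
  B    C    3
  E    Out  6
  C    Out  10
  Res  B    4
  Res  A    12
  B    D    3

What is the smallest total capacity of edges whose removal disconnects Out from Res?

Augment Res→A→E→Out: bottleneck 6, flow now 6.
Augment Res→B→C→Out: bottleneck 3, flow now 9.
Augment Res→B→D→Out: bottleneck 1, flow now 10.
No augmenting path remains; maximum flow = 10.
By max-flow min-cut, the minimum cut capacity equals the max flow.
In the residual graph, reachable from Res: {Res, A, E}.
Min-cut edges: Res→B (4), E→Out (6); capacity 4 + 6 = 10.

10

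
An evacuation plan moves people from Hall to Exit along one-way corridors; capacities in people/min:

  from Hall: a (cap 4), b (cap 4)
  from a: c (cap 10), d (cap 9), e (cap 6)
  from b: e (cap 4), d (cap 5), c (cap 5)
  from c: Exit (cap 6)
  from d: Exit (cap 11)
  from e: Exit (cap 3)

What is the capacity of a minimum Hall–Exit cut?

Augment Hall→a→c→Exit: bottleneck 4, flow now 4.
Augment Hall→b→c→Exit: bottleneck 2, flow now 6.
Augment Hall→b→d→Exit: bottleneck 2, flow now 8.
No augmenting path remains; maximum flow = 8.
By max-flow min-cut, the minimum cut capacity equals the max flow.
In the residual graph, reachable from Hall: {Hall}.
Min-cut edges: Hall→a (4), Hall→b (4); capacity 4 + 4 = 8.

8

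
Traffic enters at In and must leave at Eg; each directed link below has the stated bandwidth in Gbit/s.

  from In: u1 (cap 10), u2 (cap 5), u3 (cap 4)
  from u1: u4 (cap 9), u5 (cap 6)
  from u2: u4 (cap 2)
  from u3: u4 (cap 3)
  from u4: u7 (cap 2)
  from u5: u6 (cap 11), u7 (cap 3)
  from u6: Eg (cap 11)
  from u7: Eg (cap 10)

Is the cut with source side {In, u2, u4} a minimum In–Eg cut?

Given cut capacity: 10 + 4 + 2 = 16.
Augment In→u1→u4→u7→Eg: bottleneck 2, flow now 2.
Augment In→u1→u5→u6→Eg: bottleneck 6, flow now 8.
No augmenting path remains; maximum flow = 8.
In the residual graph, reachable from In: {In, u1, u2, u3, u4}.
Min-cut edges: u1→u5 (6), u4→u7 (2); capacity 6 + 2 = 8.
Cut capacity 16 exceeds the max flow 8, so it is not minimum.

No — its capacity is 16, but the minimum cut has capacity 8.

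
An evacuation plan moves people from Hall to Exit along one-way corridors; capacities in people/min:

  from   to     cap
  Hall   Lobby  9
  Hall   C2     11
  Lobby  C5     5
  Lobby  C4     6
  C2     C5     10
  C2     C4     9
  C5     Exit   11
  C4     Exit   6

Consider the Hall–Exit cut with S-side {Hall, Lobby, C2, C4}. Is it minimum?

No — its capacity is 21, but the minimum cut has capacity 17.

Given cut capacity: 5 + 10 + 6 = 21.
Augment Hall→Lobby→C5→Exit: bottleneck 5, flow now 5.
Augment Hall→Lobby→C4→Exit: bottleneck 4, flow now 9.
Augment Hall→C2→C5→Exit: bottleneck 6, flow now 15.
Augment Hall→C2→C4→Exit: bottleneck 2, flow now 17.
No augmenting path remains; maximum flow = 17.
In the residual graph, reachable from Hall: {Hall, Lobby, C2, C5, C4}.
Min-cut edges: C5→Exit (11), C4→Exit (6); capacity 11 + 6 = 17.
Cut capacity 21 exceeds the max flow 17, so it is not minimum.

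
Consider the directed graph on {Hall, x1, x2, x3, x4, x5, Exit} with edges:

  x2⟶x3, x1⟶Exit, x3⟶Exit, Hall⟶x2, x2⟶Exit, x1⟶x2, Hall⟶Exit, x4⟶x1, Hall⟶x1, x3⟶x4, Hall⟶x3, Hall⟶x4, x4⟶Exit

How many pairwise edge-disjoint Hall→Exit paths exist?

5

Assign every edge capacity 1; by Menger, the answer equals the max flow.
Path Hall→Exit (+1); total 1.
Path Hall→x1→Exit (+1); total 2.
Path Hall→x2→Exit (+1); total 3.
Path Hall→x3→Exit (+1); total 4.
Path Hall→x4→Exit (+1); total 5.
No residual Hall→Exit path; max flow = 5.
Certifying cut of size 5: {Hall→Exit, Hall→x1, Hall→x2, Hall→x3, Hall→x4}.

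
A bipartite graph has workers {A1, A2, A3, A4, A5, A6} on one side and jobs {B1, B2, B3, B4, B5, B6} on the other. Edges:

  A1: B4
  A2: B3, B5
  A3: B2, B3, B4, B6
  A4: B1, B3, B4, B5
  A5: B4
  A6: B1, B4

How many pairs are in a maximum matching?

Unit-capacity flow: source→left, listed edges, right→sink; max matching = max flow.
Augmenting path A1→B4 (+1); matched 1.
Augmenting path A2→B3 (+1); matched 2.
Augmenting path A3→B2 (+1); matched 3.
Augmenting path A4→B1 (+1); matched 4.
Augmenting path A6→B1→A4→B5 (+1); matched 5.
No augmenting path remains; maximum matching = 5.
König certificate: {A2, A3, A4, A6, B4} is a vertex cover of size 5 (every listed pair touches it), so no matching can be larger.

5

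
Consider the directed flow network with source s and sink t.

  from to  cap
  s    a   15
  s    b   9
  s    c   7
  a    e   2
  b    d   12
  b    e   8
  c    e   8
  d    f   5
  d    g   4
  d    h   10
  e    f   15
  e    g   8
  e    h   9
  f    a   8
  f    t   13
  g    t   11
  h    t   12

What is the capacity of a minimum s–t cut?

18

Augment s→a→e→f→t: bottleneck 2, flow now 2.
Augment s→b→d→f→t: bottleneck 5, flow now 7.
Augment s→b→d→g→t: bottleneck 4, flow now 11.
Augment s→c→e→f→t: bottleneck 6, flow now 17.
Augment s→c→e→g→t: bottleneck 1, flow now 18.
No augmenting path remains; maximum flow = 18.
By max-flow min-cut, the minimum cut capacity equals the max flow.
In the residual graph, reachable from s: {s, a}.
Min-cut edges: s→b (9), s→c (7), a→e (2); capacity 9 + 7 + 2 = 18.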